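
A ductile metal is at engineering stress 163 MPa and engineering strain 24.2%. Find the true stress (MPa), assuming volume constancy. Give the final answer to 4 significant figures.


sigma_true = sigma_eng * (1 + epsilon_eng)
sigma_true = 163 * (1 + 0.242)
sigma_true = 202.4 MPa


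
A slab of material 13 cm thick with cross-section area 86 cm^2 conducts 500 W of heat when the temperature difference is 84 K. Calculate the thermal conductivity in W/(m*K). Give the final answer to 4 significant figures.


k = Q*L / (A*dT)
L = 0.13 m, A = 8.6e-03 m^2
k = 500 * 0.13 / (8.6e-03 * 84)
k = 89.98 W/(m*K)


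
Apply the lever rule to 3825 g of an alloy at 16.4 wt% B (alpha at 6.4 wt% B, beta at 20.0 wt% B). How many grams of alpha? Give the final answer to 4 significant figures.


f_alpha = (C_beta - C0) / (C_beta - C_alpha)
f_alpha = (20.0 - 16.4) / (20.0 - 6.4) = 0.264706
m_alpha = f_alpha * m_total = 0.264706 * 3825 = 1013 g


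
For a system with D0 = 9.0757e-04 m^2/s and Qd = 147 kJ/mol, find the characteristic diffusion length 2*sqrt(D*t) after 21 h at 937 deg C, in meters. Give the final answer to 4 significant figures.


Step 1: D = D0 * exp(-Qd/(R*T))
T = 1210.15 K
D = 9.0757e-04 * exp(-147e3 / (8.314 * 1210.15)) = 4.09804e-10 m^2/s
Step 2: L = 2*sqrt(D*t)
t = 21 h = 75600 s
L = 2*sqrt(4.09804e-10 * 75600) = 0.01113 m


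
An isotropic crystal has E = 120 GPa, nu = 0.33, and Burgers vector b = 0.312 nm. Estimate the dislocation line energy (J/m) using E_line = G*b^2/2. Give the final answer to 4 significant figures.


Step 1: G = E / (2*(1+nu))
G = 120 / (2*(1+0.33)) = 45.1128 GPa = 4.51128e+10 Pa
Step 2: E_line = G*b^2/2
b = 0.312 nm = 3.12e-10 m
E_line = 0.5 * 4.51128e+10 * (3.12e-10)^2 = 2.196e-09 J/m


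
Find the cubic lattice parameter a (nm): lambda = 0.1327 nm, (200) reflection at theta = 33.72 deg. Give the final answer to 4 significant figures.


d = lambda / (2*sin(theta))
d = 0.1327 / (2*sin(33.72 deg))
d = 0.119521 nm
a = d * sqrt(h^2+k^2+l^2) = 0.119521 * sqrt(4)
a = 0.239 nm


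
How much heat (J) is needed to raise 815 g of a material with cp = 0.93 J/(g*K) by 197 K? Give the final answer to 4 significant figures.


Q = m * cp * dT
Q = 815 * 0.93 * 197
Q = 149300 J


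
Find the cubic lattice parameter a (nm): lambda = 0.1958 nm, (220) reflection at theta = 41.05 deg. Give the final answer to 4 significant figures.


d = lambda / (2*sin(theta))
d = 0.1958 / (2*sin(41.05 deg))
d = 0.149075 nm
a = d * sqrt(h^2+k^2+l^2) = 0.149075 * sqrt(8)
a = 0.4216 nm


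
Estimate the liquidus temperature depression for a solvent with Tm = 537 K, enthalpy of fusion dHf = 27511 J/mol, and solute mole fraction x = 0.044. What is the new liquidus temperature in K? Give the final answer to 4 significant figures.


dT = R*Tm^2*x / dHf
dT = 8.314 * 537^2 * 0.044 / 27511
dT = 3.83447 K
T_new = 537 - 3.83447 = 533.2 K


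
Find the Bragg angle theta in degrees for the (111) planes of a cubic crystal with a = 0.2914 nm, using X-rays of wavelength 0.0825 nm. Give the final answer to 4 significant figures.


d = a / sqrt(h^2+k^2+l^2)
d = 0.2914 / sqrt(3) = 0.16824 nm
lambda = 2*d*sin(theta)  =>  sin(theta) = lambda / (2*d)
sin(theta) = 0.0825 / (2 * 0.16824) = 0.245186
theta = 14.19 deg


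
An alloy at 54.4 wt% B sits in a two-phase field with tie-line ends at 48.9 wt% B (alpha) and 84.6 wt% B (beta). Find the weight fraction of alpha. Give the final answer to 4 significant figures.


f_alpha = (C_beta - C0) / (C_beta - C_alpha)
f_alpha = (84.6 - 54.4) / (84.6 - 48.9)
f_alpha = 0.8459


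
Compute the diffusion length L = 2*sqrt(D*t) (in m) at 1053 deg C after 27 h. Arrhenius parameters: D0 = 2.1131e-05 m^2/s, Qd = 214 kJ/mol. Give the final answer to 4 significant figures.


Step 1: D = D0 * exp(-Qd/(R*T))
T = 1326.15 K
D = 2.1131e-05 * exp(-214e3 / (8.314 * 1326.15)) = 7.8622e-14 m^2/s
Step 2: L = 2*sqrt(D*t)
t = 27 h = 97200 s
L = 2*sqrt(7.8622e-14 * 97200) = 1.748e-04 m


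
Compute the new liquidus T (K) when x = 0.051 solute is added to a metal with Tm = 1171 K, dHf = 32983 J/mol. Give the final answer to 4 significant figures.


dT = R*Tm^2*x / dHf
dT = 8.314 * 1171^2 * 0.051 / 32983
dT = 17.628 K
T_new = 1171 - 17.628 = 1153 K


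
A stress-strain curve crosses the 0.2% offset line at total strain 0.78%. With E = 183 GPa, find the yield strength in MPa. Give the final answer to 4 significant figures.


Offset strain = 0.002
Elastic strain at yield = total_strain - offset = 7.8e-03 - 0.002 = 5.8e-03
sigma_y = E * elastic_strain = 183000 * 5.8e-03
sigma_y = 1061 MPa


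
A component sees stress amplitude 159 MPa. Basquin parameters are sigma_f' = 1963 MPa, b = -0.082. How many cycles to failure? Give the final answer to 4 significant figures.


sigma_a = sigma_f' * (2*Nf)^b
2*Nf = (sigma_a / sigma_f')^(1/b)
2*Nf = (159 / 1963)^(1/-0.082)
2*Nf = 2.04766e+13
Nf = 1.024e+13 cycles


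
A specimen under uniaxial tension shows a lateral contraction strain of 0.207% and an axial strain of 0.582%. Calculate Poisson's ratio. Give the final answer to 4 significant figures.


nu = -epsilon_lat / epsilon_axial
Lateral strain is contraction (negative), so using magnitudes:
nu = 0.207 / 0.582
nu = 0.3557


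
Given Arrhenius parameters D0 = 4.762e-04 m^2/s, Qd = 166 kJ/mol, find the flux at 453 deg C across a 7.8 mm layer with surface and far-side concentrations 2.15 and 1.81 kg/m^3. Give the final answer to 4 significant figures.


Step 1: D = D0 * exp(-Qd/(R*T))
T = 453 + 273.15 = 726.15 K
D = 4.762e-04 * exp(-166e3 / (8.314 * 726.15)) = 5.44964e-16 m^2/s
Step 2: J = D * (C1 - C2) / dx
J = 5.44964e-16 * (2.15 - 1.81) / 7.8e-03
J = 2.375e-14 kg/(m^2*s)


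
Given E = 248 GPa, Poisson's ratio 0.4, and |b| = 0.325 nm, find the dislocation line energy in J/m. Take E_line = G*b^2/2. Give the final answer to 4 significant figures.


Step 1: G = E / (2*(1+nu))
G = 248 / (2*(1+0.4)) = 88.5714 GPa = 8.85714e+10 Pa
Step 2: E_line = G*b^2/2
b = 0.325 nm = 3.25e-10 m
E_line = 0.5 * 8.85714e+10 * (3.25e-10)^2 = 4.678e-09 J/m


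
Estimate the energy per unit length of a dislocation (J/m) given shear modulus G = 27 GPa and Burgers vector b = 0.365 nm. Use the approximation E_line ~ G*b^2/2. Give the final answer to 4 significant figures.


E = G*b^2/2
b = 0.365 nm = 3.65e-10 m
G = 27 GPa = 2.7e+10 Pa
E = 0.5 * 2.7e+10 * (3.65e-10)^2
E = 1.799e-09 J/m


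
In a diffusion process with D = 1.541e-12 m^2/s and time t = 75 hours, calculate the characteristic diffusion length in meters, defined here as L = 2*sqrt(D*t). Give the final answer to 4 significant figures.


t = 75 hr = 270000 s
Diffusion length = 2*sqrt(D*t)
= 2*sqrt(1.541e-12 * 270000)
= 1.29e-03 m


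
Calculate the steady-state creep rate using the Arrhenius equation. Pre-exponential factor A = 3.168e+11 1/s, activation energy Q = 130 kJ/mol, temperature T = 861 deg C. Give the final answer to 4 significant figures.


rate = A * exp(-Q / (R*T))
T = 861 + 273.15 = 1134.15 K
rate = 3.168e+11 * exp(-130e3 / (8.314 * 1134.15))
rate = 326000 1/s


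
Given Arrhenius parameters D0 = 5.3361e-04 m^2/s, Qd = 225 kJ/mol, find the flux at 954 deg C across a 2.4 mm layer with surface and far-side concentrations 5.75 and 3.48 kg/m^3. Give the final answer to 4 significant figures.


Step 1: D = D0 * exp(-Qd/(R*T))
T = 954 + 273.15 = 1227.15 K
D = 5.3361e-04 * exp(-225e3 / (8.314 * 1227.15)) = 1.41114e-13 m^2/s
Step 2: J = D * (C1 - C2) / dx
J = 1.41114e-13 * (5.75 - 3.48) / 2.4e-03
J = 1.335e-10 kg/(m^2*s)


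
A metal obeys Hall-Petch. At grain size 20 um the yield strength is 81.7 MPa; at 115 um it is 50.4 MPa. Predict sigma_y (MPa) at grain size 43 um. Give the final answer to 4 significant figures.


sigma_y = sigma0 + k / sqrt(d)
1/sqrt(d1) = 1/sqrt(2e-05) = 223.607;  1/sqrt(d2) = 93.2505
k = (sigma1 - sigma2) / (1/sqrt(d1) - 1/sqrt(d2)) = (81.7 - 50.4) / (223.607 - 93.2505) = 0.240111 MPa*m^0.5
sigma0 = sigma1 - k/sqrt(d1) = 81.7 - 0.240111*223.607 = 28.0095 MPa
sigma_y(d3) = 28.0095 + 0.240111 / sqrt(4.3e-05) = 64.63 MPa


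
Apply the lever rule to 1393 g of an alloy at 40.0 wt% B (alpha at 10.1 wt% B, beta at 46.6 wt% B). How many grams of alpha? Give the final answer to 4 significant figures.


f_alpha = (C_beta - C0) / (C_beta - C_alpha)
f_alpha = (46.6 - 40.0) / (46.6 - 10.1) = 0.180822
m_alpha = f_alpha * m_total = 0.180822 * 1393 = 251.9 g


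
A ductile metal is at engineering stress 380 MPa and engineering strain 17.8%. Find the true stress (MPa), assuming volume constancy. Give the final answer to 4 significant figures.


sigma_true = sigma_eng * (1 + epsilon_eng)
sigma_true = 380 * (1 + 0.178)
sigma_true = 447.6 MPa


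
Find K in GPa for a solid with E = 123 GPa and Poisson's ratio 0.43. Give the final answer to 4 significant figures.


K = E / (3*(1-2*nu))
K = 123 / (3*(1-2*0.43))
K = 292.9 GPa


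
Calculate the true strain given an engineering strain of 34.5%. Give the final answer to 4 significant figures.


epsilon_true = ln(1 + epsilon_eng)
epsilon_true = ln(1 + 0.345)
epsilon_true = 0.2964


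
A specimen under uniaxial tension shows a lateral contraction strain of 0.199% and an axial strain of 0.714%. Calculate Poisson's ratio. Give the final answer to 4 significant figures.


nu = -epsilon_lat / epsilon_axial
Lateral strain is contraction (negative), so using magnitudes:
nu = 0.199 / 0.714
nu = 0.2787


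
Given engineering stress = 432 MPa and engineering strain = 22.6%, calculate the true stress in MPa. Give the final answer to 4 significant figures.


sigma_true = sigma_eng * (1 + epsilon_eng)
sigma_true = 432 * (1 + 0.226)
sigma_true = 529.6 MPa


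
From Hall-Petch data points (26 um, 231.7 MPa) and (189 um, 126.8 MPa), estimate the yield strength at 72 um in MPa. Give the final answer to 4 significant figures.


sigma_y = sigma0 + k / sqrt(d)
1/sqrt(d1) = 1/sqrt(2.6e-05) = 196.116;  1/sqrt(d2) = 72.7393
k = (sigma1 - sigma2) / (1/sqrt(d1) - 1/sqrt(d2)) = (231.7 - 126.8) / (196.116 - 72.7393) = 0.850241 MPa*m^0.5
sigma0 = sigma1 - k/sqrt(d1) = 231.7 - 0.850241*196.116 = 64.9541 MPa
sigma_y(d3) = 64.9541 + 0.850241 / sqrt(7.2e-05) = 165.2 MPa


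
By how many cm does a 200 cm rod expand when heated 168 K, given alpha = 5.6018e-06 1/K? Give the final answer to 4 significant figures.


dL = L0 * alpha * dT
dL = 200 * 5.6018e-06 * 168
dL = 0.1882 cm


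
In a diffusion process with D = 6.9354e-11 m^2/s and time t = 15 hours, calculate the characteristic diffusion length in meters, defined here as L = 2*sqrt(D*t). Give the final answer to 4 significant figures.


t = 15 hr = 54000 s
Diffusion length = 2*sqrt(D*t)
= 2*sqrt(6.9354e-11 * 54000)
= 3.87e-03 m


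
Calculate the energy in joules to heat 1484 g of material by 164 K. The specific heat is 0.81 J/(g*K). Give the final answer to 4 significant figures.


Q = m * cp * dT
Q = 1484 * 0.81 * 164
Q = 197100 J


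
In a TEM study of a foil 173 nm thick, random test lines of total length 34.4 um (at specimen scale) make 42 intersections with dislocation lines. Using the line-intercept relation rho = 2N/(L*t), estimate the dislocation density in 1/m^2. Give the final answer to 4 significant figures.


rho = 2N / (L * t)
L = 34.4 um = 3.44e-05 m, t = 173 nm = 1.73e-07 m
rho = 2 * 42 / (3.44e-05 * 1.73e-07)
rho = 1.411e+13 1/m^2


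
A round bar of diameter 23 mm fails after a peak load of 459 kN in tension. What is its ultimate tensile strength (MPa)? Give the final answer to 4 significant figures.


A0 = pi*(d/2)^2 = pi*(23/2)^2 = 415.476 mm^2
UTS = F_max / A0 = 459*1000 / 415.476
UTS = 1105 MPa


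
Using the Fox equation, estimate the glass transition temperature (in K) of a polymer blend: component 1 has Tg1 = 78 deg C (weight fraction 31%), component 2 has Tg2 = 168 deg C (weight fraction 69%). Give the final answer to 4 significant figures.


1/Tg = w1/Tg1 + w2/Tg2 (in Kelvin)
Tg1 = 351.15 K, Tg2 = 441.15 K
1/Tg = 0.31/351.15 + 0.69/441.15
Tg = 408.7 K


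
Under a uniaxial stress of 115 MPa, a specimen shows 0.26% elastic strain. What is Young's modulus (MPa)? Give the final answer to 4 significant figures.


E = sigma / epsilon
epsilon = 0.26% = 2.6e-03
E = 115 / 2.6e-03
E = 44230 MPa


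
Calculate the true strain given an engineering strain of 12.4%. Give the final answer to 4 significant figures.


epsilon_true = ln(1 + epsilon_eng)
epsilon_true = ln(1 + 0.124)
epsilon_true = 0.1169


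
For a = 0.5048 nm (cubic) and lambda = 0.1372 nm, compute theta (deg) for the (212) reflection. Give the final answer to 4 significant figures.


d = a / sqrt(h^2+k^2+l^2)
d = 0.5048 / sqrt(9) = 0.168267 nm
lambda = 2*d*sin(theta)  =>  sin(theta) = lambda / (2*d)
sin(theta) = 0.1372 / (2 * 0.168267) = 0.407686
theta = 24.06 deg


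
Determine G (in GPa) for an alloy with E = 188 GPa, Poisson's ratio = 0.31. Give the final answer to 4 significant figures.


G = E / (2*(1+nu))
G = 188 / (2*(1+0.31))
G = 71.76 GPa


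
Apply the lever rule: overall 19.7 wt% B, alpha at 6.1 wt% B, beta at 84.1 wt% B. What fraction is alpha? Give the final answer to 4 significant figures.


f_alpha = (C_beta - C0) / (C_beta - C_alpha)
f_alpha = (84.1 - 19.7) / (84.1 - 6.1)
f_alpha = 0.8256


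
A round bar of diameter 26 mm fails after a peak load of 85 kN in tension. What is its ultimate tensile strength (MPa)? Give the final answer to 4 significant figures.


A0 = pi*(d/2)^2 = pi*(26/2)^2 = 530.929 mm^2
UTS = F_max / A0 = 85*1000 / 530.929
UTS = 160.1 MPa


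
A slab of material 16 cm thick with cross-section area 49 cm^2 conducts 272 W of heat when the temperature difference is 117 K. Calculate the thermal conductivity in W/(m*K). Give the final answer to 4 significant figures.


k = Q*L / (A*dT)
L = 0.16 m, A = 4.9e-03 m^2
k = 272 * 0.16 / (4.9e-03 * 117)
k = 75.91 W/(m*K)


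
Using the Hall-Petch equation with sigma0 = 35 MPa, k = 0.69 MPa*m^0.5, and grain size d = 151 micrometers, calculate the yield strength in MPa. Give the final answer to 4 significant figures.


sigma_y = sigma0 + k / sqrt(d)
d = 151 um = 1.51e-04 m
sigma_y = 35 + 0.69 / sqrt(1.51e-04)
sigma_y = 91.15 MPa


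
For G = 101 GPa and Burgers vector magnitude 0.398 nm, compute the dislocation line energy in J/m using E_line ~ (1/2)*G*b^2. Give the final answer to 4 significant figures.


E = G*b^2/2
b = 0.398 nm = 3.98e-10 m
G = 101 GPa = 1.01e+11 Pa
E = 0.5 * 1.01e+11 * (3.98e-10)^2
E = 7.999e-09 J/m


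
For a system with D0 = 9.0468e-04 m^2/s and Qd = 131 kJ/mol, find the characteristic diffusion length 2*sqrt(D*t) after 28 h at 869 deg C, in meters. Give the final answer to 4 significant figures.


Step 1: D = D0 * exp(-Qd/(R*T))
T = 1142.15 K
D = 9.0468e-04 * exp(-131e3 / (8.314 * 1142.15)) = 9.22945e-10 m^2/s
Step 2: L = 2*sqrt(D*t)
t = 28 h = 100800 s
L = 2*sqrt(9.22945e-10 * 100800) = 0.01929 m


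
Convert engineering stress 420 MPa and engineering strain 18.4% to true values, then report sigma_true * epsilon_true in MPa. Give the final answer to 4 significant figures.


sigma_true = sigma_eng * (1 + epsilon_eng)
sigma_true = 420 * (1 + 0.184) = 497.28 MPa
epsilon_true = ln(1 + epsilon_eng)
epsilon_true = ln(1 + 0.184) = 0.168899
sigma_true * epsilon_true = 497.28 * 0.168899 = 83.99 MPa


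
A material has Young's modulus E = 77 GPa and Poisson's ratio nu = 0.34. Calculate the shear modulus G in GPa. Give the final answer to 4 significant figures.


G = E / (2*(1+nu))
G = 77 / (2*(1+0.34))
G = 28.73 GPa


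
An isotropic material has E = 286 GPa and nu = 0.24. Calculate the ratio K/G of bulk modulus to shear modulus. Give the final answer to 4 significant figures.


G = E / (2*(1+nu))
G = 286 / (2*(1+0.24)) = 115.323 GPa
K = E / (3*(1-2*nu))
K = 286 / (3*(1-2*0.24)) = 183.333 GPa
K/G = 183.333 / 115.323 = 1.59


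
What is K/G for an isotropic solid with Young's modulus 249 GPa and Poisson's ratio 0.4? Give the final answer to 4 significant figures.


G = E / (2*(1+nu))
G = 249 / (2*(1+0.4)) = 88.9286 GPa
K = E / (3*(1-2*nu))
K = 249 / (3*(1-2*0.4)) = 415 GPa
K/G = 415 / 88.9286 = 4.667


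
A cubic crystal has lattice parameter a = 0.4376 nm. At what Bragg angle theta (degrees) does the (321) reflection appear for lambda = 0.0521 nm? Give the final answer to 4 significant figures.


d = a / sqrt(h^2+k^2+l^2)
d = 0.4376 / sqrt(14) = 0.116954 nm
lambda = 2*d*sin(theta)  =>  sin(theta) = lambda / (2*d)
sin(theta) = 0.0521 / (2 * 0.116954) = 0.222738
theta = 12.87 deg


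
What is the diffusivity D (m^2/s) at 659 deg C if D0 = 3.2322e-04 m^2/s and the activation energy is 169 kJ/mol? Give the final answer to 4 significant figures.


D = D0 * exp(-Qd / (R*T))
T = 932.15 K
D = 3.2322e-04 * exp(-169e3 / (8.314 * 932.15))
D = 1.094e-13 m^2/s


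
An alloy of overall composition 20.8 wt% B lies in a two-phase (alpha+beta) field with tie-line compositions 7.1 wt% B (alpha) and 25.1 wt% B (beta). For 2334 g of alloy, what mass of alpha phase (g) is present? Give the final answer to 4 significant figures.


f_alpha = (C_beta - C0) / (C_beta - C_alpha)
f_alpha = (25.1 - 20.8) / (25.1 - 7.1) = 0.238889
m_alpha = f_alpha * m_total = 0.238889 * 2334 = 557.6 g


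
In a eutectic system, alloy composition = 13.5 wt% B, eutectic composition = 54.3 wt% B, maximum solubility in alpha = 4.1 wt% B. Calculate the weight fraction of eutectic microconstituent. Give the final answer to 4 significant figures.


f_primary = (C_e - C0) / (C_e - C_alpha_max)
f_primary = (54.3 - 13.5) / (54.3 - 4.1)
f_primary = 0.812749
f_eutectic = 1 - 0.812749 = 0.1873


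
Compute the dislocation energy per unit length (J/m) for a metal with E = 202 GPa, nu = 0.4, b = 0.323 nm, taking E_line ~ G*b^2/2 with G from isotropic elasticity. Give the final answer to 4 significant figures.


Step 1: G = E / (2*(1+nu))
G = 202 / (2*(1+0.4)) = 72.1429 GPa = 7.21429e+10 Pa
Step 2: E_line = G*b^2/2
b = 0.323 nm = 3.23e-10 m
E_line = 0.5 * 7.21429e+10 * (3.23e-10)^2 = 3.763e-09 J/m


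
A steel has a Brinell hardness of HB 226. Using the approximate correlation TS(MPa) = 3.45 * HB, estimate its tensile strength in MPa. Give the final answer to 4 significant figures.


TS (MPa) = 3.45 * HB
TS = 3.45 * 226
TS = 779.7 MPa


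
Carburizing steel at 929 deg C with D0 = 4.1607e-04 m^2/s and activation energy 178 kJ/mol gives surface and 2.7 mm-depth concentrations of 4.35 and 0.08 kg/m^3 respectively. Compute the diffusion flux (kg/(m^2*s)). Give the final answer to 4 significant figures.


Step 1: D = D0 * exp(-Qd/(R*T))
T = 929 + 273.15 = 1202.15 K
D = 4.1607e-04 * exp(-178e3 / (8.314 * 1202.15)) = 7.66666e-12 m^2/s
Step 2: J = D * (C1 - C2) / dx
J = 7.66666e-12 * (4.35 - 0.08) / 2.7e-03
J = 1.212e-08 kg/(m^2*s)


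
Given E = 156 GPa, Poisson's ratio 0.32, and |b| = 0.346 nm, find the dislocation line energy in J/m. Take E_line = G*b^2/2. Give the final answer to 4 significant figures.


Step 1: G = E / (2*(1+nu))
G = 156 / (2*(1+0.32)) = 59.0909 GPa = 5.90909e+10 Pa
Step 2: E_line = G*b^2/2
b = 0.346 nm = 3.46e-10 m
E_line = 0.5 * 5.90909e+10 * (3.46e-10)^2 = 3.537e-09 J/m


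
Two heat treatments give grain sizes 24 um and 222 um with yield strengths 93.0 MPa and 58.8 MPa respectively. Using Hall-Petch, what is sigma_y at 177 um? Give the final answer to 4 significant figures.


sigma_y = sigma0 + k / sqrt(d)
1/sqrt(d1) = 1/sqrt(2.4e-05) = 204.124;  1/sqrt(d2) = 67.1156
k = (sigma1 - sigma2) / (1/sqrt(d1) - 1/sqrt(d2)) = (93.0 - 58.8) / (204.124 - 67.1156) = 0.249619 MPa*m^0.5
sigma0 = sigma1 - k/sqrt(d1) = 93.0 - 0.249619*204.124 = 42.0466 MPa
sigma_y(d3) = 42.0466 + 0.249619 / sqrt(1.77e-04) = 60.81 MPa


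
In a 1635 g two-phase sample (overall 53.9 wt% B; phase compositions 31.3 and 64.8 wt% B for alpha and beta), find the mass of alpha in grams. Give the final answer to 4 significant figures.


f_alpha = (C_beta - C0) / (C_beta - C_alpha)
f_alpha = (64.8 - 53.9) / (64.8 - 31.3) = 0.325373
m_alpha = f_alpha * m_total = 0.325373 * 1635 = 532 g


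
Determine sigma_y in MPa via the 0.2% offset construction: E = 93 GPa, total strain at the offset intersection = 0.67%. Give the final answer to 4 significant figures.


Offset strain = 0.002
Elastic strain at yield = total_strain - offset = 6.7e-03 - 0.002 = 4.7e-03
sigma_y = E * elastic_strain = 93000 * 4.7e-03
sigma_y = 437.1 MPa


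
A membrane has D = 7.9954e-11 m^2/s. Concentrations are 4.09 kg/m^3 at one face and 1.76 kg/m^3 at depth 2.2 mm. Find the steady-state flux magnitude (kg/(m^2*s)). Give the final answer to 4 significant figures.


J = -D * (dC/dx) = D * (C1 - C2) / dx
J = 7.9954e-11 * (4.09 - 1.76) / 2.2e-03
J = 8.468e-08 kg/(m^2*s)


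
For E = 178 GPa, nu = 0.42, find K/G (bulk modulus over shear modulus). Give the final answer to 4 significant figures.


G = E / (2*(1+nu))
G = 178 / (2*(1+0.42)) = 62.6761 GPa
K = E / (3*(1-2*nu))
K = 178 / (3*(1-2*0.42)) = 370.833 GPa
K/G = 370.833 / 62.6761 = 5.917


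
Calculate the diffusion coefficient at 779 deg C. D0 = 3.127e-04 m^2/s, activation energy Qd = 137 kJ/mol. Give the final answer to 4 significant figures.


D = D0 * exp(-Qd / (R*T))
T = 1052.15 K
D = 3.127e-04 * exp(-137e3 / (8.314 * 1052.15))
D = 4.937e-11 m^2/s


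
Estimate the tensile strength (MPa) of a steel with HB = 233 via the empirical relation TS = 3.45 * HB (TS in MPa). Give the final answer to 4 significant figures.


TS (MPa) = 3.45 * HB
TS = 3.45 * 233
TS = 803.9 MPa


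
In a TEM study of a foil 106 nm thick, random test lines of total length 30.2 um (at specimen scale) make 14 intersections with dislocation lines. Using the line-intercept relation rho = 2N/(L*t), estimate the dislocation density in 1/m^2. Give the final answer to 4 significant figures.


rho = 2N / (L * t)
L = 30.2 um = 3.02e-05 m, t = 106 nm = 1.06e-07 m
rho = 2 * 14 / (3.02e-05 * 1.06e-07)
rho = 8.747e+12 1/m^2


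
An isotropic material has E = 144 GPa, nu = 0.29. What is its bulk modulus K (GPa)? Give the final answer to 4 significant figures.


K = E / (3*(1-2*nu))
K = 144 / (3*(1-2*0.29))
K = 114.3 GPa


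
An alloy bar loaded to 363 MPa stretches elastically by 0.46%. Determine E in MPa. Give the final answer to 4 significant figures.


E = sigma / epsilon
epsilon = 0.46% = 4.6e-03
E = 363 / 4.6e-03
E = 78910 MPa


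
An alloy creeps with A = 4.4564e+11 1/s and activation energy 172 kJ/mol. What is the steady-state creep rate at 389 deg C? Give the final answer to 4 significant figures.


rate = A * exp(-Q / (R*T))
T = 389 + 273.15 = 662.15 K
rate = 4.4564e+11 * exp(-172e3 / (8.314 * 662.15))
rate = 0.01202 1/s


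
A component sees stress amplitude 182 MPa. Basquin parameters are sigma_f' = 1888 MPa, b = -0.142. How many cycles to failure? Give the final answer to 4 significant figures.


sigma_a = sigma_f' * (2*Nf)^b
2*Nf = (sigma_a / sigma_f')^(1/b)
2*Nf = (182 / 1888)^(1/-0.142)
2*Nf = 1.42706e+07
Nf = 7.135e+06 cycles


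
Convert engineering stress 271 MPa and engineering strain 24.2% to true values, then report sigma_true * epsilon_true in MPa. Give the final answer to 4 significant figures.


sigma_true = sigma_eng * (1 + epsilon_eng)
sigma_true = 271 * (1 + 0.242) = 336.582 MPa
epsilon_true = ln(1 + epsilon_eng)
epsilon_true = ln(1 + 0.242) = 0.216723
sigma_true * epsilon_true = 336.582 * 0.216723 = 72.95 MPa


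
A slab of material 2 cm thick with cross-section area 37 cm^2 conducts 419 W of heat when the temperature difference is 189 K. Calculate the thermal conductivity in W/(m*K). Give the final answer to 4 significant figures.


k = Q*L / (A*dT)
L = 0.02 m, A = 3.7e-03 m^2
k = 419 * 0.02 / (3.7e-03 * 189)
k = 11.98 W/(m*K)


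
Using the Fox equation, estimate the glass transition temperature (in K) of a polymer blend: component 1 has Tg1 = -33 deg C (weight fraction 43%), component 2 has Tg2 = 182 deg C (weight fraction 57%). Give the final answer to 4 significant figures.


1/Tg = w1/Tg1 + w2/Tg2 (in Kelvin)
Tg1 = 240.15 K, Tg2 = 455.15 K
1/Tg = 0.43/240.15 + 0.57/455.15
Tg = 328.6 K


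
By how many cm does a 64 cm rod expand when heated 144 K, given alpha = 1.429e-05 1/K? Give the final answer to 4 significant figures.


dL = L0 * alpha * dT
dL = 64 * 1.429e-05 * 144
dL = 0.1317 cm


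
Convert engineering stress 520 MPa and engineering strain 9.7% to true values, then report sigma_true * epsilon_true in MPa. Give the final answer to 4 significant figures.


sigma_true = sigma_eng * (1 + epsilon_eng)
sigma_true = 520 * (1 + 0.097) = 570.44 MPa
epsilon_true = ln(1 + epsilon_eng)
epsilon_true = ln(1 + 0.097) = 0.0925792
sigma_true * epsilon_true = 570.44 * 0.0925792 = 52.81 MPa


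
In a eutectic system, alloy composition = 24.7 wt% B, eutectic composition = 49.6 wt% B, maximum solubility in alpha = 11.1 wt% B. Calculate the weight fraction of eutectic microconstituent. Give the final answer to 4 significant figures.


f_primary = (C_e - C0) / (C_e - C_alpha_max)
f_primary = (49.6 - 24.7) / (49.6 - 11.1)
f_primary = 0.646753
f_eutectic = 1 - 0.646753 = 0.3532


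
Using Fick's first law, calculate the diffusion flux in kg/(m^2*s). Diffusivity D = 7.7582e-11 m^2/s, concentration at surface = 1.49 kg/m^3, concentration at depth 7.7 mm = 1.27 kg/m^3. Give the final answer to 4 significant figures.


J = -D * (dC/dx) = D * (C1 - C2) / dx
J = 7.7582e-11 * (1.49 - 1.27) / 7.7e-03
J = 2.217e-09 kg/(m^2*s)


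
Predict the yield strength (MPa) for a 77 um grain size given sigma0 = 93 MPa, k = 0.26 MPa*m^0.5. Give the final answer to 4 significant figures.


sigma_y = sigma0 + k / sqrt(d)
d = 77 um = 7.7e-05 m
sigma_y = 93 + 0.26 / sqrt(7.7e-05)
sigma_y = 122.6 MPa


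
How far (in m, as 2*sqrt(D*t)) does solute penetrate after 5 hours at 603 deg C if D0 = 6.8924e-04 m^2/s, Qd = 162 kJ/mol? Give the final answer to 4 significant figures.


Step 1: D = D0 * exp(-Qd/(R*T))
T = 876.15 K
D = 6.8924e-04 * exp(-162e3 / (8.314 * 876.15)) = 1.51302e-13 m^2/s
Step 2: L = 2*sqrt(D*t)
t = 5 h = 18000 s
L = 2*sqrt(1.51302e-13 * 18000) = 1.044e-04 m


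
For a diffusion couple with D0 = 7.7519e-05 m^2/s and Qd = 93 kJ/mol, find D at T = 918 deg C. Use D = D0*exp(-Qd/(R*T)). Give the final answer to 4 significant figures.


D = D0 * exp(-Qd / (R*T))
T = 1191.15 K
D = 7.7519e-05 * exp(-93e3 / (8.314 * 1191.15))
D = 6.471e-09 m^2/s


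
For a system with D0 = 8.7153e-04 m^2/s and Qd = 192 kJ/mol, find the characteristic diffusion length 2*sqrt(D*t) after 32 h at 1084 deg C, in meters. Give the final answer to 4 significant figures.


Step 1: D = D0 * exp(-Qd/(R*T))
T = 1357.15 K
D = 8.7153e-04 * exp(-192e3 / (8.314 * 1357.15)) = 3.54999e-11 m^2/s
Step 2: L = 2*sqrt(D*t)
t = 32 h = 115200 s
L = 2*sqrt(3.54999e-11 * 115200) = 4.045e-03 m


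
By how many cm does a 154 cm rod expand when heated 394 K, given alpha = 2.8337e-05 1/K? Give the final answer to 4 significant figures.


dL = L0 * alpha * dT
dL = 154 * 2.8337e-05 * 394
dL = 1.719 cm


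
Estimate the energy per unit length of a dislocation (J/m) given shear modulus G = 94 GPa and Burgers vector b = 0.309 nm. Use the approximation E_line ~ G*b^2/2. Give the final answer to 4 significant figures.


E = G*b^2/2
b = 0.309 nm = 3.09e-10 m
G = 94 GPa = 9.4e+10 Pa
E = 0.5 * 9.4e+10 * (3.09e-10)^2
E = 4.488e-09 J/m


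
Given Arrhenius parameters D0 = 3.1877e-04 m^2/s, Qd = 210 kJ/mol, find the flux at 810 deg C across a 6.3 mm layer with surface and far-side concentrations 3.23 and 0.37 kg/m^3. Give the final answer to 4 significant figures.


Step 1: D = D0 * exp(-Qd/(R*T))
T = 810 + 273.15 = 1083.15 K
D = 3.1877e-04 * exp(-210e3 / (8.314 * 1083.15)) = 2.37637e-14 m^2/s
Step 2: J = D * (C1 - C2) / dx
J = 2.37637e-14 * (3.23 - 0.37) / 6.3e-03
J = 1.079e-11 kg/(m^2*s)


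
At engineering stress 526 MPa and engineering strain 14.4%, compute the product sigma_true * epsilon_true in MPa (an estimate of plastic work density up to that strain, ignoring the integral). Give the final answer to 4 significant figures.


sigma_true = sigma_eng * (1 + epsilon_eng)
sigma_true = 526 * (1 + 0.144) = 601.744 MPa
epsilon_true = ln(1 + epsilon_eng)
epsilon_true = ln(1 + 0.144) = 0.134531
sigma_true * epsilon_true = 601.744 * 0.134531 = 80.95 MPa


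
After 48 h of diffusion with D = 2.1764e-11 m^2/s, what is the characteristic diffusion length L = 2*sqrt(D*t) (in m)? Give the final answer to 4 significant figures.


t = 48 hr = 172800 s
Diffusion length = 2*sqrt(D*t)
= 2*sqrt(2.1764e-11 * 172800)
= 3.879e-03 m


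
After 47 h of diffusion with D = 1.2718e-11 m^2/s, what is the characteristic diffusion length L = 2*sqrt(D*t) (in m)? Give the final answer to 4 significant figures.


t = 47 hr = 169200 s
Diffusion length = 2*sqrt(D*t)
= 2*sqrt(1.2718e-11 * 169200)
= 2.934e-03 m


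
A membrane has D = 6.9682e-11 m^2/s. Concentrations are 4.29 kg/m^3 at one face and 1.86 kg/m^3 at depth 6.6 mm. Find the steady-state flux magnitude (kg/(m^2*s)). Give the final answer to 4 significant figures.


J = -D * (dC/dx) = D * (C1 - C2) / dx
J = 6.9682e-11 * (4.29 - 1.86) / 6.6e-03
J = 2.566e-08 kg/(m^2*s)


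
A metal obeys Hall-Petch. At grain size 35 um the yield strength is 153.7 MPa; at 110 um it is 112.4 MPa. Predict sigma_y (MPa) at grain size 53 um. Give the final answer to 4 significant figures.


sigma_y = sigma0 + k / sqrt(d)
1/sqrt(d1) = 1/sqrt(3.5e-05) = 169.031;  1/sqrt(d2) = 95.3463
k = (sigma1 - sigma2) / (1/sqrt(d1) - 1/sqrt(d2)) = (153.7 - 112.4) / (169.031 - 95.3463) = 0.560497 MPa*m^0.5
sigma0 = sigma1 - k/sqrt(d1) = 153.7 - 0.560497*169.031 = 58.9587 MPa
sigma_y(d3) = 58.9587 + 0.560497 / sqrt(5.3e-05) = 135.9 MPa


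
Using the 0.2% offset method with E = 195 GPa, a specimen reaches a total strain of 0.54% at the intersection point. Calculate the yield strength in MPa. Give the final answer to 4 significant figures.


Offset strain = 0.002
Elastic strain at yield = total_strain - offset = 5.4e-03 - 0.002 = 3.4e-03
sigma_y = E * elastic_strain = 195000 * 3.4e-03
sigma_y = 663 MPa


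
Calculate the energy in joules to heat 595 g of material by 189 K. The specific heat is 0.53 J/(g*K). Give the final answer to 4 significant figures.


Q = m * cp * dT
Q = 595 * 0.53 * 189
Q = 59600 J


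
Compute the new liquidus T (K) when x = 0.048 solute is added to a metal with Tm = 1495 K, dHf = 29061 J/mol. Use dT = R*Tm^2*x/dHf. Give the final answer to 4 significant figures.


dT = R*Tm^2*x / dHf
dT = 8.314 * 1495^2 * 0.048 / 29061
dT = 30.6919 K
T_new = 1495 - 30.6919 = 1464 K


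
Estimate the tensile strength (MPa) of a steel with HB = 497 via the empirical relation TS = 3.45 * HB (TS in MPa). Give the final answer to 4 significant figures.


TS (MPa) = 3.45 * HB
TS = 3.45 * 497
TS = 1715 MPa


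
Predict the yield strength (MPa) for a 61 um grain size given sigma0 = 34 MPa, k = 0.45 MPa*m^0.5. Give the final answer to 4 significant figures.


sigma_y = sigma0 + k / sqrt(d)
d = 61 um = 6.1e-05 m
sigma_y = 34 + 0.45 / sqrt(6.1e-05)
sigma_y = 91.62 MPa


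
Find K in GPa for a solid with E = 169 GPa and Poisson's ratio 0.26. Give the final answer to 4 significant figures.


K = E / (3*(1-2*nu))
K = 169 / (3*(1-2*0.26))
K = 117.4 GPa


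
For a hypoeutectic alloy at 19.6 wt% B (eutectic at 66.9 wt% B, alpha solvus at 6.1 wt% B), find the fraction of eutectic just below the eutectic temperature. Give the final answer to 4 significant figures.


f_primary = (C_e - C0) / (C_e - C_alpha_max)
f_primary = (66.9 - 19.6) / (66.9 - 6.1)
f_primary = 0.777961
f_eutectic = 1 - 0.777961 = 0.222


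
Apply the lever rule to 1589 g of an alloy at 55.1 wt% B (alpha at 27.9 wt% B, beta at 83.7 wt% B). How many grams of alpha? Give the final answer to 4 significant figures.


f_alpha = (C_beta - C0) / (C_beta - C_alpha)
f_alpha = (83.7 - 55.1) / (83.7 - 27.9) = 0.512545
m_alpha = f_alpha * m_total = 0.512545 * 1589 = 814.4 g


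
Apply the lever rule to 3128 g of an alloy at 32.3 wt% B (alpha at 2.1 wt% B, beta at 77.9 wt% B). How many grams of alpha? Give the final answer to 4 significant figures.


f_alpha = (C_beta - C0) / (C_beta - C_alpha)
f_alpha = (77.9 - 32.3) / (77.9 - 2.1) = 0.601583
m_alpha = f_alpha * m_total = 0.601583 * 3128 = 1882 g


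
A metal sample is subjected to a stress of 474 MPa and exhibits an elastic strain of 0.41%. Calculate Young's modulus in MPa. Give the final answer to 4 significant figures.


E = sigma / epsilon
epsilon = 0.41% = 4.1e-03
E = 474 / 4.1e-03
E = 115600 MPa


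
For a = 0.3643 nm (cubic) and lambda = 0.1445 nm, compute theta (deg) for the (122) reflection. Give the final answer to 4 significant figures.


d = a / sqrt(h^2+k^2+l^2)
d = 0.3643 / sqrt(9) = 0.121433 nm
lambda = 2*d*sin(theta)  =>  sin(theta) = lambda / (2*d)
sin(theta) = 0.1445 / (2 * 0.121433) = 0.594977
theta = 36.51 deg


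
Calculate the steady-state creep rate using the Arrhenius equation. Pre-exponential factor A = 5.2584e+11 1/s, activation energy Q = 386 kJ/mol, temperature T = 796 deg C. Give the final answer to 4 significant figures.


rate = A * exp(-Q / (R*T))
T = 796 + 273.15 = 1069.15 K
rate = 5.2584e+11 * exp(-386e3 / (8.314 * 1069.15))
rate = 7.272e-08 1/s


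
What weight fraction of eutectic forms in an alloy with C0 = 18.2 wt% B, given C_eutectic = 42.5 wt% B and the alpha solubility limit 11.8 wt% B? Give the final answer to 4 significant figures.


f_primary = (C_e - C0) / (C_e - C_alpha_max)
f_primary = (42.5 - 18.2) / (42.5 - 11.8)
f_primary = 0.791531
f_eutectic = 1 - 0.791531 = 0.2085


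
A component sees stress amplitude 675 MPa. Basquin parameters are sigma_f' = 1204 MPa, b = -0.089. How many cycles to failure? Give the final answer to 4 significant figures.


sigma_a = sigma_f' * (2*Nf)^b
2*Nf = (sigma_a / sigma_f')^(1/b)
2*Nf = (675 / 1204)^(1/-0.089)
2*Nf = 666.578
Nf = 333.3 cycles


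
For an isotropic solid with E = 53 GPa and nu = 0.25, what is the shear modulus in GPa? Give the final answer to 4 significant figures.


G = E / (2*(1+nu))
G = 53 / (2*(1+0.25))
G = 21.2 GPa


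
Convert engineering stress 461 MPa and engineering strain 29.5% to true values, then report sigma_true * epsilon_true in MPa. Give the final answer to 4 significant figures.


sigma_true = sigma_eng * (1 + epsilon_eng)
sigma_true = 461 * (1 + 0.295) = 596.995 MPa
epsilon_true = ln(1 + epsilon_eng)
epsilon_true = ln(1 + 0.295) = 0.258511
sigma_true * epsilon_true = 596.995 * 0.258511 = 154.3 MPa


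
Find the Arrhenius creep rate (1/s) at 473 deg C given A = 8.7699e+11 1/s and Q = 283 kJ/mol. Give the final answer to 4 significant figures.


rate = A * exp(-Q / (R*T))
T = 473 + 273.15 = 746.15 K
rate = 8.7699e+11 * exp(-283e3 / (8.314 * 746.15))
rate = 1.351e-08 1/s


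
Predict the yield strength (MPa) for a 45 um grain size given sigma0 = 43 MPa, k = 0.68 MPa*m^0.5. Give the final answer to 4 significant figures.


sigma_y = sigma0 + k / sqrt(d)
d = 45 um = 4.5e-05 m
sigma_y = 43 + 0.68 / sqrt(4.5e-05)
sigma_y = 144.4 MPa


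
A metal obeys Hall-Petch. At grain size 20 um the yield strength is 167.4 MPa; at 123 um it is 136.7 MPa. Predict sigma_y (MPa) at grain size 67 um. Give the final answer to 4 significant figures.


sigma_y = sigma0 + k / sqrt(d)
1/sqrt(d1) = 1/sqrt(2e-05) = 223.607;  1/sqrt(d2) = 90.167
k = (sigma1 - sigma2) / (1/sqrt(d1) - 1/sqrt(d2)) = (167.4 - 136.7) / (223.607 - 90.167) = 0.230066 MPa*m^0.5
sigma0 = sigma1 - k/sqrt(d1) = 167.4 - 0.230066*223.607 = 115.956 MPa
sigma_y(d3) = 115.956 + 0.230066 / sqrt(6.7e-05) = 144.1 MPa


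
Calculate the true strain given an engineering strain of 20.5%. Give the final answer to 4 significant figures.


epsilon_true = ln(1 + epsilon_eng)
epsilon_true = ln(1 + 0.205)
epsilon_true = 0.1865


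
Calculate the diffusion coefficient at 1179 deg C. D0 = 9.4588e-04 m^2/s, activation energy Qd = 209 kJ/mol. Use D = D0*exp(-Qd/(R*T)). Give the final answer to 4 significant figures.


D = D0 * exp(-Qd / (R*T))
T = 1452.15 K
D = 9.4588e-04 * exp(-209e3 / (8.314 * 1452.15))
D = 2.869e-11 m^2/s


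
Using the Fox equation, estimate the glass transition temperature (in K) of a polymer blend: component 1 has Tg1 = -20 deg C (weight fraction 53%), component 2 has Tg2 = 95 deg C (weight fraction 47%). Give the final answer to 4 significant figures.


1/Tg = w1/Tg1 + w2/Tg2 (in Kelvin)
Tg1 = 253.15 K, Tg2 = 368.15 K
1/Tg = 0.53/253.15 + 0.47/368.15
Tg = 296.7 K


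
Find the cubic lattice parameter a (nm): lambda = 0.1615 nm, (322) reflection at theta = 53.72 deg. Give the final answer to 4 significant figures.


d = lambda / (2*sin(theta))
d = 0.1615 / (2*sin(53.72 deg))
d = 0.100169 nm
a = d * sqrt(h^2+k^2+l^2) = 0.100169 * sqrt(17)
a = 0.413 nm


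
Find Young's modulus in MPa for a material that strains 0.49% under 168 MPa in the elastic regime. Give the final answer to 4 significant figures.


E = sigma / epsilon
epsilon = 0.49% = 4.9e-03
E = 168 / 4.9e-03
E = 34290 MPa


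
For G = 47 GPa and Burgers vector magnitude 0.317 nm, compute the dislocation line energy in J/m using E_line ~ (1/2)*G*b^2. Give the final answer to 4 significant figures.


E = G*b^2/2
b = 0.317 nm = 3.17e-10 m
G = 47 GPa = 4.7e+10 Pa
E = 0.5 * 4.7e+10 * (3.17e-10)^2
E = 2.361e-09 J/m


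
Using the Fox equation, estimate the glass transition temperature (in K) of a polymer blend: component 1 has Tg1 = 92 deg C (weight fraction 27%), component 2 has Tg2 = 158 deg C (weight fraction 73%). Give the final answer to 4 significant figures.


1/Tg = w1/Tg1 + w2/Tg2 (in Kelvin)
Tg1 = 365.15 K, Tg2 = 431.15 K
1/Tg = 0.27/365.15 + 0.73/431.15
Tg = 411.1 K


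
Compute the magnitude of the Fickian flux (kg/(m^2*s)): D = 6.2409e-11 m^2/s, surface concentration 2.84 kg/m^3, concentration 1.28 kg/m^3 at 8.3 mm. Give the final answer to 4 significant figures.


J = -D * (dC/dx) = D * (C1 - C2) / dx
J = 6.2409e-11 * (2.84 - 1.28) / 8.3e-03
J = 1.173e-08 kg/(m^2*s)


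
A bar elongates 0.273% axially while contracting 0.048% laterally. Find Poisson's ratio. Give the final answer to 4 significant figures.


nu = -epsilon_lat / epsilon_axial
Lateral strain is contraction (negative), so using magnitudes:
nu = 0.048 / 0.273
nu = 0.1758


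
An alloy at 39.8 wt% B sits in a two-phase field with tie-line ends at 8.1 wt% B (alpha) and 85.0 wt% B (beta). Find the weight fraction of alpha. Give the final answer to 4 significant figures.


f_alpha = (C_beta - C0) / (C_beta - C_alpha)
f_alpha = (85.0 - 39.8) / (85.0 - 8.1)
f_alpha = 0.5878


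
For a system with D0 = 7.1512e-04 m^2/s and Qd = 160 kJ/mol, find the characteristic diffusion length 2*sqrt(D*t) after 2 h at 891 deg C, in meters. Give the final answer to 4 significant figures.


Step 1: D = D0 * exp(-Qd/(R*T))
T = 1164.15 K
D = 7.1512e-04 * exp(-160e3 / (8.314 * 1164.15)) = 4.73179e-11 m^2/s
Step 2: L = 2*sqrt(D*t)
t = 2 h = 7200 s
L = 2*sqrt(4.73179e-11 * 7200) = 1.167e-03 m


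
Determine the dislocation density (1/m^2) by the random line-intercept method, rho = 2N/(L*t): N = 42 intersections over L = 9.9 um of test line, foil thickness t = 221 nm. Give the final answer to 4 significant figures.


rho = 2N / (L * t)
L = 9.9 um = 9.9e-06 m, t = 221 nm = 2.21e-07 m
rho = 2 * 42 / (9.9e-06 * 2.21e-07)
rho = 3.839e+13 1/m^2


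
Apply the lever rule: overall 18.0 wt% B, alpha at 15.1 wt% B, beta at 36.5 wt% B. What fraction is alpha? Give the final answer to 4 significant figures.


f_alpha = (C_beta - C0) / (C_beta - C_alpha)
f_alpha = (36.5 - 18.0) / (36.5 - 15.1)
f_alpha = 0.8645


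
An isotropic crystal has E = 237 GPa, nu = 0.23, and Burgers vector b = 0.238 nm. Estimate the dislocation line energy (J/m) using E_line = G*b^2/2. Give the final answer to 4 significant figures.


Step 1: G = E / (2*(1+nu))
G = 237 / (2*(1+0.23)) = 96.3415 GPa = 9.63415e+10 Pa
Step 2: E_line = G*b^2/2
b = 0.238 nm = 2.38e-10 m
E_line = 0.5 * 9.63415e+10 * (2.38e-10)^2 = 2.729e-09 J/m
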